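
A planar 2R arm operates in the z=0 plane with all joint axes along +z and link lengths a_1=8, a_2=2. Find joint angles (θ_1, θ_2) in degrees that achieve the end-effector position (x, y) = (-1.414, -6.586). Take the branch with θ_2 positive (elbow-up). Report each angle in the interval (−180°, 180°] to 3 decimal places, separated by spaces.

cos θ_2 = (45.3748−8²−2²)/(2·8·2) = -0.7070; θ_2 = 134.9944° (elbow-up)
β = atan2(-6.5860,-1.4140) = -102.1173°; ψ = atan2(1.4144,6.5859) = 12.1204°
θ_1 = β − ψ = -114.2377°

-114.238 134.994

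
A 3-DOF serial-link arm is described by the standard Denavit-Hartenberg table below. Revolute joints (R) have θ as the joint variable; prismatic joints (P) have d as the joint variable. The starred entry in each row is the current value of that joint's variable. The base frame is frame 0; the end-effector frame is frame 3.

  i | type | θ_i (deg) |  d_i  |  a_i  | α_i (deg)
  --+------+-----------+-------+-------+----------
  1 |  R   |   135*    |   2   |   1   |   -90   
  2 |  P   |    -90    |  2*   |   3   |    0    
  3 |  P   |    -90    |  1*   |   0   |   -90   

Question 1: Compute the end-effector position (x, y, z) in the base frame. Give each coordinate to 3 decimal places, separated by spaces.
after link 1: o_1 = (-0.7071, 0.7071, 2.0000)
after link 2: o_2 = (-2.1213, -0.7071, 5.0000)
after link 3: o_3 = (-2.8284, -1.4142, 5.0000)

-2.828 -1.414 5.000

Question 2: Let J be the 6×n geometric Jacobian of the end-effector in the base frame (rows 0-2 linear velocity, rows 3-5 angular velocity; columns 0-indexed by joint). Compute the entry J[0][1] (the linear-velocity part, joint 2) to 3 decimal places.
-0.707

prismatic axis z_1 = (-0.7071,-0.7071,0.0000)
J_v[:, 1] = z_1; J_ω[:, 1] = (0,0,0)
entry J[0][1] = -0.7071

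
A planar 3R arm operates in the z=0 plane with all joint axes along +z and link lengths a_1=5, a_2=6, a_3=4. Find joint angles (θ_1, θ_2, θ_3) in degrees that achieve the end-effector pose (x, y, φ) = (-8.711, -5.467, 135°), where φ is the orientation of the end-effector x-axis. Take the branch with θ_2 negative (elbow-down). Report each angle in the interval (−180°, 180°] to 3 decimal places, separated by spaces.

wrist centre = target − a_3·(cos φ, sin φ) = (-5.8826, -8.2954)
cos θ_2 = (103.4188−5²−6²)/(2·5·6) = 0.7070; θ_2 = -45.0103° (elbow-down)
β = atan2(-8.2954,-5.8826) = -125.3418°; ψ = atan2(-4.2434,9.2419) = -24.6622°
θ_1 = β − ψ = -100.6796°
θ_3 = φ − θ_1 − θ_2 = -79.3101° (wrapped to (-180°,180°])

-100.680 -45.010 -79.310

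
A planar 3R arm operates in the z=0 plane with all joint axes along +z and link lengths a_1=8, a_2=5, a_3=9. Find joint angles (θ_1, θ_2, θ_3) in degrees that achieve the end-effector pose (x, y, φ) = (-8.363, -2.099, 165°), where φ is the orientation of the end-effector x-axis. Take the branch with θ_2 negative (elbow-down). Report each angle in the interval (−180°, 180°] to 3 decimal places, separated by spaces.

-51.469 -149.998 6.467

wrist centre = target − a_3·(cos φ, sin φ) = (0.3303, -4.4284)
cos θ_2 = (19.7196−8²−5²)/(2·8·5) = -0.8660; θ_2 = -149.9977° (elbow-down)
β = atan2(-4.4284,0.3303) = -85.7339°; ψ = atan2(-2.5002,3.6700) = -34.2647°
θ_1 = β − ψ = -51.4692°
θ_3 = φ − θ_1 − θ_2 = 6.4669° (wrapped to (-180°,180°])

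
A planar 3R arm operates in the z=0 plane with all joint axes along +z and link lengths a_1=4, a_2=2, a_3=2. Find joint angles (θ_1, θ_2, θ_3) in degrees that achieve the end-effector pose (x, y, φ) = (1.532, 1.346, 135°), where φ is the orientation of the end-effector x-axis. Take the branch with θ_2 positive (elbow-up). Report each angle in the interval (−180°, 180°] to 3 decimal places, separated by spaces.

wrist centre = target − a_3·(cos φ, sin φ) = (2.9462, -0.0682)
cos θ_2 = (8.6848−4²−2²)/(2·4·2) = -0.7072; θ_2 = 135.0074° (elbow-up)
β = atan2(-0.0682,2.9462) = -1.3263°; ψ = atan2(1.4140,2.5856) = 28.6736°
θ_1 = β − ψ = -30.0000°
θ_3 = φ − θ_1 − θ_2 = 29.9926° (wrapped to (-180°,180°])

-30.000 135.007 29.993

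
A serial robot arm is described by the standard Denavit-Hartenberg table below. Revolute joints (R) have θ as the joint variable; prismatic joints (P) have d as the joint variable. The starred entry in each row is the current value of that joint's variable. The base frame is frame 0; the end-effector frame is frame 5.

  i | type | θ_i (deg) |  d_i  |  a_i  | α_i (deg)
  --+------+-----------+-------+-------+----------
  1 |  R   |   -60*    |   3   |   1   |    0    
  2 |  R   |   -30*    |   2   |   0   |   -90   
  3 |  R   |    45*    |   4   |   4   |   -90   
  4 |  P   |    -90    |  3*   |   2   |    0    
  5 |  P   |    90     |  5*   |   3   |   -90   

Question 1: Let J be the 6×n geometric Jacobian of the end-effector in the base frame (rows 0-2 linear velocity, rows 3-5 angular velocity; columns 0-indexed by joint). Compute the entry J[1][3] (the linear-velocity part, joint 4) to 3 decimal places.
prismatic axis z_3 = (-0.0000,0.7071,-0.7071)
J_v[:, 3] = z_3; J_ω[:, 3] = (0,0,0)
entry J[1][3] = 0.7071

0.707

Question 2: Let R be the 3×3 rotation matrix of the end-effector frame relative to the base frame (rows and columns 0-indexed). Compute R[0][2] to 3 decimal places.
-1.000

End-effector z-axis (col 2 of R) = (-1.0000,-0.0000,-0.0000)
R[0][2] = -1.0000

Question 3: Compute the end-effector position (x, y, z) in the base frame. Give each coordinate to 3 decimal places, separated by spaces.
6.500 -0.159 -5.607

after link 1: o_1 = (0.5000, -0.8660, 3.0000)
after link 2: o_2 = (0.5000, -0.8660, 5.0000)
after link 3: o_3 = (4.5000, -3.6945, 2.1716)
after link 4: o_4 = (6.5000, -1.5731, 0.0503)
after link 5: o_5 = (6.5000, -0.1589, -5.6066)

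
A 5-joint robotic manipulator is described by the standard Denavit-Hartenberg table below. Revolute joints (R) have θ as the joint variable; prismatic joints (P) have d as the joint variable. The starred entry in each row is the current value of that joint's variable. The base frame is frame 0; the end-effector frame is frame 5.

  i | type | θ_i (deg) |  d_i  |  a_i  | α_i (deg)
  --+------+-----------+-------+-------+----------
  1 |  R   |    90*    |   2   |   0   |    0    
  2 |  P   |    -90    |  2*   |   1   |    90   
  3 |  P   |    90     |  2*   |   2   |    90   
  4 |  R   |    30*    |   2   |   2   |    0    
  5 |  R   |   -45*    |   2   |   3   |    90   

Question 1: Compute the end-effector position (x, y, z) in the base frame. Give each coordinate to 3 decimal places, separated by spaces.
5.000 -2.224 10.630

after link 1: o_1 = (0.0000, 0.0000, 2.0000)
after link 2: o_2 = (1.0000, 0.0000, 4.0000)
after link 3: o_3 = (1.0000, -2.0000, 6.0000)
after link 4: o_4 = (3.0000, -3.0000, 7.7321)
after link 5: o_5 = (5.0000, -2.2235, 10.6298)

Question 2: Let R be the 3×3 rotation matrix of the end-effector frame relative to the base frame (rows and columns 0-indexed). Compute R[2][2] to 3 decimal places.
End-effector z-axis (col 2 of R) = (0.0000,0.9659,-0.2588)
R[2][2] = -0.2588

-0.259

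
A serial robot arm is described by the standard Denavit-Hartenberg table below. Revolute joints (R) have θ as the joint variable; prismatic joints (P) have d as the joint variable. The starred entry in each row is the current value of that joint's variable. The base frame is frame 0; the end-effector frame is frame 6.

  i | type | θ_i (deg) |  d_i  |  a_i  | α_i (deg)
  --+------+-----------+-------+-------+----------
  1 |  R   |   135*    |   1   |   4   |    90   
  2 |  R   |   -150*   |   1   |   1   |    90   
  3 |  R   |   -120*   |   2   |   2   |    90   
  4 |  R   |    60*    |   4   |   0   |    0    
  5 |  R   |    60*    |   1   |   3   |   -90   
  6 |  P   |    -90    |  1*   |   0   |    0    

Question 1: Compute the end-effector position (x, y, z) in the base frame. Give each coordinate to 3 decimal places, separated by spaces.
after link 1: o_1 = (-2.8284, 2.8284, 1.0000)
after link 2: o_2 = (-1.5089, 2.9232, 0.5000)
after link 3: o_3 = (-2.6390, 1.6037, 2.7321)
after link 4: o_4 = (-3.3461, 5.1392, 4.4641)
after link 5: o_5 = (-1.2264, 5.5638, 6.7721)
after link 6: o_6 = (-0.6077, 6.0058, 6.1226)

-0.608 6.006 6.123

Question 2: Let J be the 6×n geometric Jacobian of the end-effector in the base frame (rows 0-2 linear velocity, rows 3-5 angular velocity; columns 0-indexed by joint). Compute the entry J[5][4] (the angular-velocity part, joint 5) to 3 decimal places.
axis z_4 = (-0.1768,0.8839,0.4330); lever o_n−o_4 = (2.7383,0.8665,1.6585)
cross product → J_v[:, 4] = (1.0907,1.4789,-2.5736)
J_ω[:, 4] = z_4
entry J[5][4] = 0.4330

0.433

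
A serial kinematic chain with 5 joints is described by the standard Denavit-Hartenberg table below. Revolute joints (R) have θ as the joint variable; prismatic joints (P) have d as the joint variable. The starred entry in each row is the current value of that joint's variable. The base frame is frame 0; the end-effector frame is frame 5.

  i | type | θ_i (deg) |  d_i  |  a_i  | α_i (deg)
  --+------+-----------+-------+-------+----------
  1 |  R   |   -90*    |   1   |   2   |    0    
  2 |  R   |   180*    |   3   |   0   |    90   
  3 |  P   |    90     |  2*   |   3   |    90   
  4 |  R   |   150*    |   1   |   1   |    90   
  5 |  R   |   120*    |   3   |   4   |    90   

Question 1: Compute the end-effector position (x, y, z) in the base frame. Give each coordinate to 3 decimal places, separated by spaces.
after link 1: o_1 = (0.0000, -2.0000, 1.0000)
after link 2: o_2 = (0.0000, -2.0000, 4.0000)
after link 3: o_3 = (2.0000, -2.0000, 7.0000)
after link 4: o_4 = (2.5000, -1.0000, 6.1340)
after link 5: o_5 = (4.0981, 2.4641, 9.3660)

4.098 2.464 9.366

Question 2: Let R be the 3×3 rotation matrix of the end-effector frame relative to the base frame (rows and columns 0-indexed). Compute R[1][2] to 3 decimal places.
0.500

End-effector z-axis (col 2 of R) = (0.4330,0.5000,-0.7500)
R[1][2] = 0.5000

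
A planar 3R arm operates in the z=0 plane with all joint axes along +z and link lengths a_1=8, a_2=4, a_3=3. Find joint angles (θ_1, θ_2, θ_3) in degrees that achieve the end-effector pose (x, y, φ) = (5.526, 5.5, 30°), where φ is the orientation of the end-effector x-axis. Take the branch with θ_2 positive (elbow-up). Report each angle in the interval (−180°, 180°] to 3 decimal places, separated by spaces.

wrist centre = target − a_3·(cos φ, sin φ) = (2.9279, 4.0000)
cos θ_2 = (24.5727−8²−4²)/(2·8·4) = -0.8661; θ_2 = 150.0029° (elbow-up)
β = atan2(4.0000,2.9279) = 53.7966°; ψ = atan2(1.9998,4.5358) = 23.7926°
θ_1 = β − ψ = 30.0040°
θ_3 = φ − θ_1 − θ_2 = -150.0069° (wrapped to (-180°,180°])

30.004 150.003 -150.007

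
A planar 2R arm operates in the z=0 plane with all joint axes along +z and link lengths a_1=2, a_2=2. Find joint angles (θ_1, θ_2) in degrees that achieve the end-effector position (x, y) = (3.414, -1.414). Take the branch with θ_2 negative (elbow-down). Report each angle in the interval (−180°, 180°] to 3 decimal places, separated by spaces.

cos θ_2 = (13.6548−2²−2²)/(2·2·2) = 0.7068; θ_2 = -45.0209° (elbow-down)
β = atan2(-1.4140,3.4140) = -22.4982°; ψ = atan2(-1.4147,3.4137) = -22.5104°
θ_1 = β − ψ = 0.0122°

0.012 -45.021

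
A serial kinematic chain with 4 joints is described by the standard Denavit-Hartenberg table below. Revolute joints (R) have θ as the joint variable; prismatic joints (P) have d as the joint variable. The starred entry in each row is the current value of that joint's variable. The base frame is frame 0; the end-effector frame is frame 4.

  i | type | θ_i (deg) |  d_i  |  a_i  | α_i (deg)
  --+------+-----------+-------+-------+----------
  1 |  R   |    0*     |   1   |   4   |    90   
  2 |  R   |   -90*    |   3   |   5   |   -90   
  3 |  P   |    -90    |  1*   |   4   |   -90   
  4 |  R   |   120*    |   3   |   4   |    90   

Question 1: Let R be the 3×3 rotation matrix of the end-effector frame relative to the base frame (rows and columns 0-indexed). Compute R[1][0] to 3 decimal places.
End-effector x-axis (col 0 of R) = (-0.8660,0.5000,-0.0000)
R[1][0] = 0.5000

0.500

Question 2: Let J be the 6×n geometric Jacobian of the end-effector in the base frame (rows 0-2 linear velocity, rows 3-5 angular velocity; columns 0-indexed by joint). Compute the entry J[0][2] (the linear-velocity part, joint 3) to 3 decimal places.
1.000

prismatic axis z_2 = (1.0000,-0.0000,0.0000)
J_v[:, 2] = z_2; J_ω[:, 2] = (0,0,0)
entry J[0][2] = 1.0000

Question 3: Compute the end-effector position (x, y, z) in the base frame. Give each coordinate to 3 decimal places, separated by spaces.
1.536 -5.000 -7.000

after link 1: o_1 = (4.0000, 0.0000, 1.0000)
after link 2: o_2 = (4.0000, -3.0000, -4.0000)
after link 3: o_3 = (5.0000, -7.0000, -4.0000)
after link 4: o_4 = (1.5359, -5.0000, -7.0000)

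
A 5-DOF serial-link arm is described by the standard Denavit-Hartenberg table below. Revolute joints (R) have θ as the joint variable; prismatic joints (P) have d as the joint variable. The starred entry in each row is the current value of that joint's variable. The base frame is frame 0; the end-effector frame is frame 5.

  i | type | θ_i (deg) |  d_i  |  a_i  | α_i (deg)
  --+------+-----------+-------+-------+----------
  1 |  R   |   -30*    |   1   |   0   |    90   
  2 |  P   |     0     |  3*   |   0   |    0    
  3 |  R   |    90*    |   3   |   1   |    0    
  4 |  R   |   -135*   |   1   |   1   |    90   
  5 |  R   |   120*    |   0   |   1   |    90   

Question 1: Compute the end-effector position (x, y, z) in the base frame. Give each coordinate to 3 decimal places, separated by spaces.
after link 1: o_1 = (0.0000, 0.0000, 1.0000)
after link 2: o_2 = (-1.5000, -2.5981, 1.0000)
after link 3: o_3 = (-3.0000, -5.1962, 2.0000)
after link 4: o_4 = (-2.8876, -6.4157, 1.2929)
after link 5: o_5 = (-3.6268, -6.9890, 1.6464)

-3.627 -6.989 1.646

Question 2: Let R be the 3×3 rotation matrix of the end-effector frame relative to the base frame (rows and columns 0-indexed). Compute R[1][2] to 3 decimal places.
-0.739

End-effector z-axis (col 2 of R) = (0.2803,-0.7392,-0.6124)
R[1][2] = -0.7392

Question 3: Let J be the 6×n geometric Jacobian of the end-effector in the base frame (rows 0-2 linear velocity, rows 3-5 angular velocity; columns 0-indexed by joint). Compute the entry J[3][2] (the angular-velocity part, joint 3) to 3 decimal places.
-0.500

axis z_2 = (-0.5000,-0.8660,0.0000); lever o_n−o_2 = (-2.1268,-4.3909,0.6464)
cross product → J_v[:, 2] = (-0.5598,0.3232,0.3536)
J_ω[:, 2] = z_2
entry J[3][2] = -0.5000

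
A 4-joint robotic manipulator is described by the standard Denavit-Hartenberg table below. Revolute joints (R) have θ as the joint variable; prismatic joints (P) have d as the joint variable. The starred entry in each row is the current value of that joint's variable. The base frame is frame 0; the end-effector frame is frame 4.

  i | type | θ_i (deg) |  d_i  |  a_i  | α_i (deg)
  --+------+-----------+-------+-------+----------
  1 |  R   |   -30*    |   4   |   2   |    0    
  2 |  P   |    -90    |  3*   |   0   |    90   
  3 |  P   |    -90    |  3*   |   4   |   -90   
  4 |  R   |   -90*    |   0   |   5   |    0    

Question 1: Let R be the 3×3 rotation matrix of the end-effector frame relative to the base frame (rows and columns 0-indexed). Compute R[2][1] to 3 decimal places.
End-effector y-axis (col 1 of R) = (-0.0000,-0.0000,-1.0000)
R[2][1] = -1.0000

-1.000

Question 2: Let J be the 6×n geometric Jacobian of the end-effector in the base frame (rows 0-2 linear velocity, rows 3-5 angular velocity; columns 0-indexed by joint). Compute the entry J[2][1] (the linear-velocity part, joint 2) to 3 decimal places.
1.000

prismatic axis z_1 = (0.0000,0.0000,1.0000)
J_v[:, 1] = z_1; J_ω[:, 1] = (0,0,0)
entry J[2][1] = 1.0000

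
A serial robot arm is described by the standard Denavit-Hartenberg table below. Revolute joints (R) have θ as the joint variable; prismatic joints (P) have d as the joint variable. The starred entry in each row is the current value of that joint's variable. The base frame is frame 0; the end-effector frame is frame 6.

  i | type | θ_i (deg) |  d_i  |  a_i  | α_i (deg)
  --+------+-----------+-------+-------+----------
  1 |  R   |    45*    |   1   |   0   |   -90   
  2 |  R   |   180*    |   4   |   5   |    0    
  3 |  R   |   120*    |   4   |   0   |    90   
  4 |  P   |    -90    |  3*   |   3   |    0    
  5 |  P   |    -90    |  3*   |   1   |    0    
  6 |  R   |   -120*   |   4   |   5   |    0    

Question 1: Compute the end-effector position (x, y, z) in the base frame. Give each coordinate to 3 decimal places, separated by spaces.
-15.726 -2.532 7.299

after link 1: o_1 = (0.0000, 0.0000, 1.0000)
after link 2: o_2 = (-6.3640, -0.7071, 1.0000)
after link 3: o_3 = (-9.1924, 2.1213, 1.0000)
after link 4: o_4 = (-8.9082, -1.8371, 2.5000)
after link 5: o_5 = (-11.0989, -4.0278, 3.1340)
after link 6: o_6 = (-15.7263, -2.5315, 7.2990)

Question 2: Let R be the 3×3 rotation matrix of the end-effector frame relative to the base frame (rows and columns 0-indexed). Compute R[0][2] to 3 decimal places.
-0.612

End-effector z-axis (col 2 of R) = (-0.6124,-0.6124,0.5000)
R[0][2] = -0.6124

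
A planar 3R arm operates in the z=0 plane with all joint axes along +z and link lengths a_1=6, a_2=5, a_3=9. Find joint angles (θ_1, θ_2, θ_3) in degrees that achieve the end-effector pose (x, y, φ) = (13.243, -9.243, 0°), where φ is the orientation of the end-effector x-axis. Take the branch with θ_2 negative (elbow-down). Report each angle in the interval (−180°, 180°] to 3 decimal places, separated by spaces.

wrist centre = target − a_3·(cos φ, sin φ) = (4.2430, -9.2430)
cos θ_2 = (103.4361−6²−5²)/(2·6·5) = 0.7073; θ_2 = -44.9869° (elbow-down)
β = atan2(-9.2430,4.2430) = -65.3425°; ψ = atan2(-3.5347,9.5363) = -20.3377°
θ_1 = β − ψ = -45.0049°
θ_3 = φ − θ_1 − θ_2 = 89.9918° (wrapped to (-180°,180°])

-45.005 -44.987 89.992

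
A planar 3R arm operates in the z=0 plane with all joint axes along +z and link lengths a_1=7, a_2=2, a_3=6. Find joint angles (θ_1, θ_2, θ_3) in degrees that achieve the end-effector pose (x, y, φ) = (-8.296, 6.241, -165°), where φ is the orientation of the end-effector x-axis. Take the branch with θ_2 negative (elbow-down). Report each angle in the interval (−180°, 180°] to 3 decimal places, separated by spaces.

wrist centre = target − a_3·(cos φ, sin φ) = (-2.5004, 7.7939)
cos θ_2 = (66.9973−7²−2²)/(2·7·2) = 0.4999; θ_2 = -60.0063° (elbow-down)
β = atan2(7.7939,-2.5004) = 107.7873°; ψ = atan2(-1.7322,7.9998) = -12.2174°
θ_1 = β − ψ = 120.0047°
θ_3 = φ − θ_1 − θ_2 = 135.0016° (wrapped to (-180°,180°])

120.005 -60.006 135.002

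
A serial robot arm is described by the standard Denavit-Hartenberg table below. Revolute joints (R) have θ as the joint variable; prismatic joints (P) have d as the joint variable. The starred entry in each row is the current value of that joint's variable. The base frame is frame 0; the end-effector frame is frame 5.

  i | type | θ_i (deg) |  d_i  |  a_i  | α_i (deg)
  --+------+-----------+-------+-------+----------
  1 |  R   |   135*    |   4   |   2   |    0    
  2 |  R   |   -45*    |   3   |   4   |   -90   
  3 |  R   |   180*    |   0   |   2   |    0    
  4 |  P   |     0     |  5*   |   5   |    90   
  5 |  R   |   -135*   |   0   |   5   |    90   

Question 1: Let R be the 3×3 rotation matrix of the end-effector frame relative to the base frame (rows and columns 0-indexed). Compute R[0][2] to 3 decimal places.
-0.707

End-effector z-axis (col 2 of R) = (-0.7071,0.7071,0.0000)
R[0][2] = -0.7071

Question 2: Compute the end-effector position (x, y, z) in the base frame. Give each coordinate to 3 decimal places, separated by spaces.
-2.879 1.950 7.000

after link 1: o_1 = (-1.4142, 1.4142, 4.0000)
after link 2: o_2 = (-1.4142, 5.4142, 7.0000)
after link 3: o_3 = (-1.4142, 3.4142, 7.0000)
after link 4: o_4 = (-6.4142, -1.5858, 7.0000)
after link 5: o_5 = (-2.8787, 1.9497, 7.0000)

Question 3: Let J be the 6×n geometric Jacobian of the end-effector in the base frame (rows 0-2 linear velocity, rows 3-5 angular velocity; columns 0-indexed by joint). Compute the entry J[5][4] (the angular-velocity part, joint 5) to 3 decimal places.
axis z_4 = (-0.0000,0.0000,-1.0000); lever o_n−o_4 = (3.5355,3.5355,0.0000)
cross product → J_v[:, 4] = (3.5355,-3.5355,-0.0000)
J_ω[:, 4] = z_4
entry J[5][4] = -1.0000

-1.000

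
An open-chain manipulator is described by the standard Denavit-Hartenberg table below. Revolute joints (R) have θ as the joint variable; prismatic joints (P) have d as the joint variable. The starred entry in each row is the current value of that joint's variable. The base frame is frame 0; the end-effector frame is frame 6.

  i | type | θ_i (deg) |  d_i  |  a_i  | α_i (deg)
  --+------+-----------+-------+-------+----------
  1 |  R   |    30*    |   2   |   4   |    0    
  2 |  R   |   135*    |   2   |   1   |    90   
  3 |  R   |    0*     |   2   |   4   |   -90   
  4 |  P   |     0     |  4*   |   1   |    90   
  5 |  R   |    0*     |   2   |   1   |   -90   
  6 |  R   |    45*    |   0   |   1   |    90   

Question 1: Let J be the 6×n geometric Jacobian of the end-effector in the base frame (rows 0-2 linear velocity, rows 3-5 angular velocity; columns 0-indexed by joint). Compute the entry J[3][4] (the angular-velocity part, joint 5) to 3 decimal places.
axis z_4 = (0.2588,0.9659,0.0000); lever o_n−o_4 = (-1.3143,1.6907,0.0000)
cross product → J_v[:, 4] = (-0.0000,-0.0000,1.7071)
J_ω[:, 4] = z_4
entry J[3][4] = 0.2588

0.259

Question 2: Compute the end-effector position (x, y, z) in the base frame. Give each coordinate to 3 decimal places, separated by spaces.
-3.128 7.175 8.000

after link 1: o_1 = (3.4641, 2.0000, 2.0000)
after link 2: o_2 = (2.4982, 2.2588, 4.0000)
after link 3: o_3 = (-0.8479, 5.2259, 4.0000)
after link 4: o_4 = (-1.8138, 5.4848, 8.0000)
after link 5: o_5 = (-2.2621, 7.6754, 8.0000)
after link 6: o_6 = (-3.1281, 7.1754, 8.0000)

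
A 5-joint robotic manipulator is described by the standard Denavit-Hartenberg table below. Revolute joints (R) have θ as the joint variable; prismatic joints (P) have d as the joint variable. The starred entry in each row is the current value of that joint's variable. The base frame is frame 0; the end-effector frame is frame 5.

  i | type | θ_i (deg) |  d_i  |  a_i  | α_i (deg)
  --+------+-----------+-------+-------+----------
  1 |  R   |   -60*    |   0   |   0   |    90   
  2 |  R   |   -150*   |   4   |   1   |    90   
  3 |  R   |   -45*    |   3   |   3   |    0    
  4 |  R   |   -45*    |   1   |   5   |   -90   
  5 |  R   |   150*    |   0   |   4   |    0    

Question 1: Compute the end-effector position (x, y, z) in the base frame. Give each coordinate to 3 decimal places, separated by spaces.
-2.148 3.036 0.171

after link 1: o_1 = (0.0000, 0.0000, 0.0000)
after link 2: o_2 = (-3.8971, -1.2500, -0.5000)
after link 3: o_3 = (-3.7286, 2.7007, 1.0374)
after link 4: o_4 = (0.3516, 5.6337, 1.9034)
after link 5: o_5 = (-2.1484, 3.0356, 0.1714)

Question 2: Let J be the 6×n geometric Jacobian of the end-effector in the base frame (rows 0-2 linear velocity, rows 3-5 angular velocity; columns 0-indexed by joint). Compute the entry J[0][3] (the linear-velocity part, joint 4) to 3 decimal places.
axis z_3 = (-0.2500,0.4330,0.8660); lever o_n−o_3 = (1.5801,0.3349,-0.8660)
cross product → J_v[:, 3] = (-0.6651,1.1519,-0.7679)
J_ω[:, 3] = z_3
entry J[0][3] = -0.6651

-0.665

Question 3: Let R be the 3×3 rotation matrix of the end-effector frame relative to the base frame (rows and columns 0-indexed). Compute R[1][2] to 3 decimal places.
End-effector z-axis (col 2 of R) = (-0.4330,0.7500,-0.5000)
R[1][2] = 0.7500

0.750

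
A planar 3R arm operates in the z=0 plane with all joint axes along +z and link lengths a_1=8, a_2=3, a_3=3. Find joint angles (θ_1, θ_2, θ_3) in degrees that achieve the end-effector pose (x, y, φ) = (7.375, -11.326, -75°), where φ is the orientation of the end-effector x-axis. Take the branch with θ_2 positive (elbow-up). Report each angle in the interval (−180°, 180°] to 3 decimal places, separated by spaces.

wrist centre = target − a_3·(cos φ, sin φ) = (6.5985, -8.4282)
cos θ_2 = (114.5757−8²−3²)/(2·8·3) = 0.8662; θ_2 = 29.9845° (elbow-up)
β = atan2(-8.4282,6.5985) = -51.9422°; ψ = atan2(1.4993,10.5985) = 8.0518°
θ_1 = β − ψ = -59.9941°
θ_3 = φ − θ_1 − θ_2 = -44.9904° (wrapped to (-180°,180°])

-59.994 29.985 -44.990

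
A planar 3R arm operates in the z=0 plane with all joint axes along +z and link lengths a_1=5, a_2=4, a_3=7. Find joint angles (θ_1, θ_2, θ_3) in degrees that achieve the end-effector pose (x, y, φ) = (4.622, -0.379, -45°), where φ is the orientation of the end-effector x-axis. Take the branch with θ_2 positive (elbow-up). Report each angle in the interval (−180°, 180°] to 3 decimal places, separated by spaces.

wrist centre = target − a_3·(cos φ, sin φ) = (-0.3277, 4.5707)
cos θ_2 = (20.9992−5²−4²)/(2·5·4) = -0.5000; θ_2 = 120.0014° (elbow-up)
β = atan2(4.5707,-0.3277) = 94.1014°; ψ = atan2(3.4641,2.9999) = 49.1070°
θ_1 = β − ψ = 44.9944°
θ_3 = φ − θ_1 − θ_2 = 150.0042° (wrapped to (-180°,180°])

44.994 120.001 150.004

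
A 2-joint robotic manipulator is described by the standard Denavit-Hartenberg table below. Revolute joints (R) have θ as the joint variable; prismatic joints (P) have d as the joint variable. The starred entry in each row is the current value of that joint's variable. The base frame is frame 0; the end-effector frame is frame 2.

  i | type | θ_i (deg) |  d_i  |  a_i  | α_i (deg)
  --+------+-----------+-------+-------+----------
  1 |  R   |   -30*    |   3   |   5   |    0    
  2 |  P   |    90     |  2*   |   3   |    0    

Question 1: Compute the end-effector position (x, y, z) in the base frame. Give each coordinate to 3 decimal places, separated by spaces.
5.830 0.098 5.000

after link 1: o_1 = (4.3301, -2.5000, 3.0000)
after link 2: o_2 = (5.8301, 0.0981, 5.0000)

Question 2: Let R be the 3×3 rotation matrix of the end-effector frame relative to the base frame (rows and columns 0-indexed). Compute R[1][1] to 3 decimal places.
0.500

End-effector y-axis (col 1 of R) = (-0.8660,0.5000,0.0000)
R[1][1] = 0.5000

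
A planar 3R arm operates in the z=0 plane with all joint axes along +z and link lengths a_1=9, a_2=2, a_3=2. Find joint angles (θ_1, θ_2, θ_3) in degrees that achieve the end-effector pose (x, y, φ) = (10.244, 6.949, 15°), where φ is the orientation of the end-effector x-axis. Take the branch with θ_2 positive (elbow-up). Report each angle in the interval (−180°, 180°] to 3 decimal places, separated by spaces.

29.996 45.004 -60.000

wrist centre = target − a_3·(cos φ, sin φ) = (8.3121, 6.4314)
cos θ_2 = (110.4542−9²−2²)/(2·9·2) = 0.7071; θ_2 = 45.0036° (elbow-up)
β = atan2(6.4314,8.3121) = 37.7302°; ψ = atan2(1.4143,10.4141) = 7.7338°
θ_1 = β − ψ = 29.9964°
θ_3 = φ − θ_1 − θ_2 = -60.0000° (wrapped to (-180°,180°])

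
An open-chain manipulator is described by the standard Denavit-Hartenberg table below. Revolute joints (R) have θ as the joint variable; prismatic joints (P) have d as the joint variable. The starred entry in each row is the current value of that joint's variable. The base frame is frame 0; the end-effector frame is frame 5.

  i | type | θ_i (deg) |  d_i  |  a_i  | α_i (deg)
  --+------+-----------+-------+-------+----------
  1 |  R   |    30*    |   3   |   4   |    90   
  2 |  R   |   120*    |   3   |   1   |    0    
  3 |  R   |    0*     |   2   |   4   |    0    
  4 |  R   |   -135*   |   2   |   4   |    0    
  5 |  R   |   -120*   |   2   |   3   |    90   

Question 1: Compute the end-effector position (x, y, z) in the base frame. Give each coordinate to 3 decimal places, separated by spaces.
7.308 -6.173 4.174

after link 1: o_1 = (3.4641, 2.0000, 3.0000)
after link 2: o_2 = (4.5311, -0.8481, 3.8660)
after link 3: o_3 = (3.7990, -3.5801, 7.3301)
after link 4: o_4 = (8.1451, -3.3803, 6.2949)
after link 5: o_5 = (7.3080, -6.1730, 4.1735)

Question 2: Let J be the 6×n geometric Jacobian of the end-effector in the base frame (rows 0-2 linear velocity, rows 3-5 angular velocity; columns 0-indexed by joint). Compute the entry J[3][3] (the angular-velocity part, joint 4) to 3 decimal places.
axis z_3 = (0.5000,-0.8660,0.0000); lever o_n−o_3 = (3.5089,-2.5929,-3.1566)
cross product → J_v[:, 3] = (2.7337,1.5783,1.7424)
J_ω[:, 3] = z_3
entry J[3][3] = 0.5000

0.500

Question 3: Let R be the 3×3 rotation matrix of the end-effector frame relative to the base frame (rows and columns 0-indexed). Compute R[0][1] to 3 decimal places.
0.500

End-effector y-axis (col 1 of R) = (0.5000,-0.8660,0.0000)
R[0][1] = 0.5000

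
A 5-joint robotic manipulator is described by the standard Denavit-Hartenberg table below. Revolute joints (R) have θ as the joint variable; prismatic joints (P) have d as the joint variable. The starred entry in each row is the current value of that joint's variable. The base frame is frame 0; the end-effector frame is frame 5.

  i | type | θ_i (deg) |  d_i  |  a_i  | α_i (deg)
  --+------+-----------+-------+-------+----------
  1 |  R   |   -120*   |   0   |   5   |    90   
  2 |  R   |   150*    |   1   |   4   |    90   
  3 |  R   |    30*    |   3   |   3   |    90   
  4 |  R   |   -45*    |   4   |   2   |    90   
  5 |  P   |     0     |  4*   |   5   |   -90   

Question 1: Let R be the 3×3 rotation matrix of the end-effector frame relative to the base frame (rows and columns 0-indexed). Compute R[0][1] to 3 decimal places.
-0.218

End-effector y-axis (col 1 of R) = (-0.2178,0.3299,0.9186)
R[0][1] = -0.2178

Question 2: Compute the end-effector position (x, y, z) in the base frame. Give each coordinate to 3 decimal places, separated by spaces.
after link 1: o_1 = (-2.5000, -4.3301, 0.0000)
after link 2: o_2 = (-1.6340, -0.8301, 2.0000)
after link 3: o_3 = (-2.5580, 0.5694, 5.8971)
after link 4: o_4 = (1.5795, 2.2218, 6.2847)
after link 5: o_5 = (3.1295, 5.6136, 1.0796)

3.129 5.614 1.080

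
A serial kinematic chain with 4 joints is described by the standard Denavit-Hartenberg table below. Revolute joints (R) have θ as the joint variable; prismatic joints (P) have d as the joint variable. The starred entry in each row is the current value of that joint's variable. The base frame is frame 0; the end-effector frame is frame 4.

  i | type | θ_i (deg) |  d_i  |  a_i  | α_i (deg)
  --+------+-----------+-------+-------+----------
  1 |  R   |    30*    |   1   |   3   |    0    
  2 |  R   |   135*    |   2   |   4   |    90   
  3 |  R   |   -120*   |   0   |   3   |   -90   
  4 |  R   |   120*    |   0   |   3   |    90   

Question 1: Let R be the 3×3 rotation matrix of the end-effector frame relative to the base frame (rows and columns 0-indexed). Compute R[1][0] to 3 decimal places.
End-effector x-axis (col 0 of R) = (-0.4656,-0.7718,0.4330)
R[1][0] = -0.7718

-0.772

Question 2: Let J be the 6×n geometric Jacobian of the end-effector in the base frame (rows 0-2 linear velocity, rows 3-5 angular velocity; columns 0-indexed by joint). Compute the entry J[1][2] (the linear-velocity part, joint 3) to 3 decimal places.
axis z_2 = (0.2588,0.9659,0.0000); lever o_n−o_2 = (0.0520,-2.7037,-1.2990)
cross product → J_v[:, 2] = (-1.2548,0.3362,-0.7500)
J_ω[:, 2] = z_2
entry J[1][2] = 0.3362

0.336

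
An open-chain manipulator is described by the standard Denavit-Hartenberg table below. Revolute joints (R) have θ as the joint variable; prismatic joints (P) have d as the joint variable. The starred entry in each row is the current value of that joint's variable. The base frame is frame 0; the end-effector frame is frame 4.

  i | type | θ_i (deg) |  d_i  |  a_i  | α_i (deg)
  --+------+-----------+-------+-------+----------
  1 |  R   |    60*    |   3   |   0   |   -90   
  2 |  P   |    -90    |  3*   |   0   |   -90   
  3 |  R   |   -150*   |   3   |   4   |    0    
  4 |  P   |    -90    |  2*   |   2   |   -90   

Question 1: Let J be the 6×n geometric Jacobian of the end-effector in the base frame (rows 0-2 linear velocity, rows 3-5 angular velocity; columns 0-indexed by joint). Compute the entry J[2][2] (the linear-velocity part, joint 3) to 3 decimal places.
0.268

axis z_2 = (0.5000,0.8660,-0.0000); lever o_n−o_2 = (2.2679,4.4641,-4.4641)
cross product → J_v[:, 2] = (-3.8660,2.2321,0.2679)
J_ω[:, 2] = z_2
entry J[2][2] = 0.2679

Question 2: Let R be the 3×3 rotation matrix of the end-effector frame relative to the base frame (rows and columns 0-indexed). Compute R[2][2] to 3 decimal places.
-0.866

End-effector z-axis (col 2 of R) = (-0.4330,0.2500,-0.8660)
R[2][2] = -0.8660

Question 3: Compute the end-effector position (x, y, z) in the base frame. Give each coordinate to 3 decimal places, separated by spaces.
after link 1: o_1 = (0.0000, 0.0000, 3.0000)
after link 2: o_2 = (-2.5981, 1.5000, 3.0000)
after link 3: o_3 = (-2.8301, 5.0981, -0.4641)
after link 4: o_4 = (-0.3301, 5.9641, -1.4641)

-0.330 5.964 -1.464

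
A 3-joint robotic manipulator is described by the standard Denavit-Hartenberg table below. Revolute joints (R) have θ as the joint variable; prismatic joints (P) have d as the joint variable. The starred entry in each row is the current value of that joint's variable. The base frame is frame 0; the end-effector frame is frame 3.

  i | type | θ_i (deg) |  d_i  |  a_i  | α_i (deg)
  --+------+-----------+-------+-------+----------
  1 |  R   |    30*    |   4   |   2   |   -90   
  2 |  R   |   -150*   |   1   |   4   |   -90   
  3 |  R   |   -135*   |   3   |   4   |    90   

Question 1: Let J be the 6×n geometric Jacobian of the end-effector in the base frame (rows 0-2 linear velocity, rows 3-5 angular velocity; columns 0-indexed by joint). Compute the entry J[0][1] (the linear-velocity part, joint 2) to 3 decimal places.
2.757

axis z_1 = (-0.5000,0.8660,0.0000); lever o_n−o_1 = (-1.4939,3.5582,3.1839)
cross product → J_v[:, 1] = (2.7573,1.5919,-0.4854)
J_ω[:, 1] = z_1
entry J[0][1] = 2.7573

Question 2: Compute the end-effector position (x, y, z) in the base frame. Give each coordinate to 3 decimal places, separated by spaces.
0.238 4.558 7.184

after link 1: o_1 = (1.7321, 1.0000, 4.0000)
after link 2: o_2 = (-1.7679, 0.1340, 6.0000)
after link 3: o_3 = (0.2382, 4.5582, 7.1839)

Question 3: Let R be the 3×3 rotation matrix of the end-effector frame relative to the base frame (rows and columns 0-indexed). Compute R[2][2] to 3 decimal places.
-0.354

End-effector z-axis (col 2 of R) = (0.8839,-0.3062,-0.3536)
R[2][2] = -0.3536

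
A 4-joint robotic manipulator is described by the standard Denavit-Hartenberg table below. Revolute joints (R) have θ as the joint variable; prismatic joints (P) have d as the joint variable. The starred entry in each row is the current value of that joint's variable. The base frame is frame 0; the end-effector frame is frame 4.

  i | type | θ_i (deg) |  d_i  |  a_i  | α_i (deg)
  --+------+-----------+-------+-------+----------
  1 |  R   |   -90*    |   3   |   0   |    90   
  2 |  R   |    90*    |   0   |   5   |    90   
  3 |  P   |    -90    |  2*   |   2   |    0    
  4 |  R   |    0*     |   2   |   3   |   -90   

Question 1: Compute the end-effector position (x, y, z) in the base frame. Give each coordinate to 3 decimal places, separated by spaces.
after link 1: o_1 = (0.0000, 0.0000, 3.0000)
after link 2: o_2 = (0.0000, -0.0000, 8.0000)
after link 3: o_3 = (2.0000, -2.0000, 8.0000)
after link 4: o_4 = (5.0000, -4.0000, 8.0000)

5.000 -4.000 8.000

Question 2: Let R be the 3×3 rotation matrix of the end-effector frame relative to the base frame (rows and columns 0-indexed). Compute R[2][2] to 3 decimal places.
End-effector z-axis (col 2 of R) = (-0.0000,-0.0000,1.0000)
R[2][2] = 1.0000

1.000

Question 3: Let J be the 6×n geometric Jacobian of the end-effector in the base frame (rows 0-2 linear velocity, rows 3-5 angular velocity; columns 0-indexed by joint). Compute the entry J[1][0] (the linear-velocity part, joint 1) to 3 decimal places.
5.000

axis z_0 = ẑ; lever o_n−o_0 = (5.0000,-4.0000,8.0000)
cross product → J_v[:, 0] = (4.0000,5.0000,-0.0000)
J_ω[:, 0] = z_0
entry J[1][0] = 5.0000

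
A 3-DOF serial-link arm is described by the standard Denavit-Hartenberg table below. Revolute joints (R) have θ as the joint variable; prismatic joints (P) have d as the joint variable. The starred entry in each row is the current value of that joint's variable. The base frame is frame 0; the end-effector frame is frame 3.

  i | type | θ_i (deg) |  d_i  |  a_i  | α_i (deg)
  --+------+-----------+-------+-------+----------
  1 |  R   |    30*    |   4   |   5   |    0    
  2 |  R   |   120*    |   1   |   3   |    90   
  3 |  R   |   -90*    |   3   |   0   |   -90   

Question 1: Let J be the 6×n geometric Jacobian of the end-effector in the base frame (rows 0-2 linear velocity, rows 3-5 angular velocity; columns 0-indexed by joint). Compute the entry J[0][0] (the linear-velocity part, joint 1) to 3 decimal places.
-6.598

axis z_0 = ẑ; lever o_n−o_0 = (3.2321,6.5981,5.0000)
cross product → J_v[:, 0] = (-6.5981,3.2321,0.0000)
J_ω[:, 0] = z_0
entry J[0][0] = -6.5981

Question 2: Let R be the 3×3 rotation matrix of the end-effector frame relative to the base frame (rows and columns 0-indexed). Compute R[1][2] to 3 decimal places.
End-effector z-axis (col 2 of R) = (-0.8660,0.5000,0.0000)
R[1][2] = 0.5000

0.500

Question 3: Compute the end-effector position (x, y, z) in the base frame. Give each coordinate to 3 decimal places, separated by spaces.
3.232 6.598 5.000

after link 1: o_1 = (4.3301, 2.5000, 4.0000)
after link 2: o_2 = (1.7321, 4.0000, 5.0000)
after link 3: o_3 = (3.2321, 6.5981, 5.0000)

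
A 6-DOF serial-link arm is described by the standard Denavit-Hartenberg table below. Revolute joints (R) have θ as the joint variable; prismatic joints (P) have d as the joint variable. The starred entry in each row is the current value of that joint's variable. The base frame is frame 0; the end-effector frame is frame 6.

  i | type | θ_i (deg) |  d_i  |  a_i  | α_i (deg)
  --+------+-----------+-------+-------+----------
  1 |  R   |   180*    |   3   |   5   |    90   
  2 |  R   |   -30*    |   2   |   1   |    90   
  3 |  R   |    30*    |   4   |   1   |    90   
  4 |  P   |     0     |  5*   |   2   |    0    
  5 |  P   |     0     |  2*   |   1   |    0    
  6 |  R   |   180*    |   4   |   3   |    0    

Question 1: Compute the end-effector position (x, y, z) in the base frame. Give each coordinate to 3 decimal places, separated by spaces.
-9.379 -7.026 -4.147

after link 1: o_1 = (-5.0000, 0.0000, 3.0000)
after link 2: o_2 = (-5.8660, 2.0000, 2.5000)
after link 3: o_3 = (-4.6160, 2.5000, -1.3971)
after link 4: o_4 = (-8.2811, -0.8301, -3.5131)
after link 5: o_5 = (-9.8971, -2.0622, -4.4462)
after link 6: o_6 = (-9.3792, -7.0263, -4.1471)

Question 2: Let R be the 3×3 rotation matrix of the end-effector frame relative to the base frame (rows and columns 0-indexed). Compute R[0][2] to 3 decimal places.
End-effector z-axis (col 2 of R) = (-0.4330,-0.8660,-0.2500)
R[0][2] = -0.4330

-0.433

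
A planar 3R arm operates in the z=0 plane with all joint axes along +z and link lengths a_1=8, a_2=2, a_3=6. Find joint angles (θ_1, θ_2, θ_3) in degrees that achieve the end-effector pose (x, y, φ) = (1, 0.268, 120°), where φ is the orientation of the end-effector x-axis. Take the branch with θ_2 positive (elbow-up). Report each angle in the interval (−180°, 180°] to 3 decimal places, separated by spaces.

-59.999 150.002 29.997

wrist centre = target − a_3·(cos φ, sin φ) = (4.0000, -4.9282)
cos θ_2 = (40.2867−8²−2²)/(2·8·2) = -0.8660; θ_2 = 150.0018° (elbow-up)
β = atan2(-4.9282,4.0000) = -50.9350°; ψ = atan2(0.9999,6.2679) = 9.0642°
θ_1 = β − ψ = -59.9993°
θ_3 = φ − θ_1 − θ_2 = 29.9975° (wrapped to (-180°,180°])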